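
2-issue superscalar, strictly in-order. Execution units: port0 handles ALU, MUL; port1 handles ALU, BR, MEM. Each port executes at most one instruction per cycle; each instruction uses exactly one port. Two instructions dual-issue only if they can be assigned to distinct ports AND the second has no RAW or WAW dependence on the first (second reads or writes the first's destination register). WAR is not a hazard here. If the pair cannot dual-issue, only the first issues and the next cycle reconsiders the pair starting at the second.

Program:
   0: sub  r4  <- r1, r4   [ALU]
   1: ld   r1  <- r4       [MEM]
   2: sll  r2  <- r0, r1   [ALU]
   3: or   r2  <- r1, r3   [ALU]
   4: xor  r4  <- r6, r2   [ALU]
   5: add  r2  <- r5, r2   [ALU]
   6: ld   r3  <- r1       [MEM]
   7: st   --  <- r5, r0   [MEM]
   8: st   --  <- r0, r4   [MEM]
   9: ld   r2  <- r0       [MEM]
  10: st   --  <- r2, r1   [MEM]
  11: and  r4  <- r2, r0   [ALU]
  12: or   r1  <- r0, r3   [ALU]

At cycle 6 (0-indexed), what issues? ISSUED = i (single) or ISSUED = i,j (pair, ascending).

[0] i0  sub  -- RAW r4
[1] i1  ld  -- RAW r1
[2] i2  sll  -- WAW r2
[3] i3  or  -- RAW r2
[4] i4,i5  xor+add  -- pair
[5] i6  ld  -- no-port MEM/MEM
[6] i7  st  -- no-port MEM/MEM
[7] i8  st  -- no-port MEM/MEM
[8] i9  ld  -- no-port MEM/MEM
[9] i10,i11  st+and  -- pair
[10] i12  or  -- tail

ISSUED = 7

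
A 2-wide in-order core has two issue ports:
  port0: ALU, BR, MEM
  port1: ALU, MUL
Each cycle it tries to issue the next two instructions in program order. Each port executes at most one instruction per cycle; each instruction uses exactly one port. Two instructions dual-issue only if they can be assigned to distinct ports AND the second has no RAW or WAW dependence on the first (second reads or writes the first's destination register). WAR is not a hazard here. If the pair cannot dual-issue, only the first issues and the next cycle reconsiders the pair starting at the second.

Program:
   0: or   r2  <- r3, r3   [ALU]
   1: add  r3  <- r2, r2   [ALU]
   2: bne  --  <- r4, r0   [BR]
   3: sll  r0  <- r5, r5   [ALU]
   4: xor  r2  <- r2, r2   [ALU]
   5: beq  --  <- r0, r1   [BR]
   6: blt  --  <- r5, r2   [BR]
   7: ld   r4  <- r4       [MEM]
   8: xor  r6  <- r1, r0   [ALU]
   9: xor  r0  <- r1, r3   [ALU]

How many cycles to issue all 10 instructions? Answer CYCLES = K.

0. or.ALU @i0  | RAW r2
1. add.ALU+bne.BR @i1/i2  | dual
2. sll.ALU+xor.ALU @i3/i4  | dual
3. beq.BR @i5  | no-port BR/BR
4. blt.BR @i6  | no-port BR/MEM
5. ld.MEM+xor.ALU @i7/i8  | dual
6. xor.ALU @i9  | tail

CYCLES = 7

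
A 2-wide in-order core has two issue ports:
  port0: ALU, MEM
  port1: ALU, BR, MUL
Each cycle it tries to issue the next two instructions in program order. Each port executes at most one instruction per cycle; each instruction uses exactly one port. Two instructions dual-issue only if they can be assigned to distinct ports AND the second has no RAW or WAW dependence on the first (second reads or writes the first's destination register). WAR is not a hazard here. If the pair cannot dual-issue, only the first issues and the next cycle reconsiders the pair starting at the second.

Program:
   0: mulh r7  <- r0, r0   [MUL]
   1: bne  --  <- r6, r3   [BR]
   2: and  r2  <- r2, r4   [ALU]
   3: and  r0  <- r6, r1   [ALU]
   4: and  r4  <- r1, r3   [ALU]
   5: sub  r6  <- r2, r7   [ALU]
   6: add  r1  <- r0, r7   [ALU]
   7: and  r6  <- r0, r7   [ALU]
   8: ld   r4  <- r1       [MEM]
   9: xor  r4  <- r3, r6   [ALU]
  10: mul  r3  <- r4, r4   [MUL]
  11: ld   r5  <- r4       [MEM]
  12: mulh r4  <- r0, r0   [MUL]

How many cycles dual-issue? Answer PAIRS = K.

[0] i0  mulh  -- no-port MUL/BR
[1] i1/i2  bne and  -- pair
[2] i3/i4  and and  -- pair
[3] i5/i6  sub add  -- pair
[4] i7/i8  and ld  -- pair
[5] i9  xor  -- RAW r4
[6] i10/i11  mul ld  -- pair
[7] i12  mulh  -- tail

PAIRS = 5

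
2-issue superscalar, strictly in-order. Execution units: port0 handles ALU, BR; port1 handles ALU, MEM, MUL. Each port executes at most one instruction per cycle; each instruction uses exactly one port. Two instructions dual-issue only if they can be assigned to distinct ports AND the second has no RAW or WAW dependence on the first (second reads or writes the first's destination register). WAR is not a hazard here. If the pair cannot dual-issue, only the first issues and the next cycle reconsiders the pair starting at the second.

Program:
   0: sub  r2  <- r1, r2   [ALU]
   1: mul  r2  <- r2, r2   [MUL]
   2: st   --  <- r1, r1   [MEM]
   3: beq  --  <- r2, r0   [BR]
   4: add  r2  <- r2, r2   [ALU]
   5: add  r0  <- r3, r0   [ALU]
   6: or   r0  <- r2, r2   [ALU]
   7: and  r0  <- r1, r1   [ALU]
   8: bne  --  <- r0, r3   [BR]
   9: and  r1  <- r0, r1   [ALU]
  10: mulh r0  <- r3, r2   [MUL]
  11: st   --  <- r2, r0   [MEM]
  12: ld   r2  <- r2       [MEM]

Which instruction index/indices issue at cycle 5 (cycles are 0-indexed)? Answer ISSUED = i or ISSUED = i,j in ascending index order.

c0: i0 sub  RAW+WAW r2
c1: i1 mul  no-port MUL/MEM
c2: i2,i3 st/beq  pair
c3: i4,i5 add/add  pair
c4: i6 or  WAW r0
c5: i7 and  RAW r0
c6: i8,i9 bne/and  pair
c7: i10 mulh  no-port MUL/MEM
c8: i11 st  no-port MEM/MEM
c9: i12 ld  tail

ISSUED = 7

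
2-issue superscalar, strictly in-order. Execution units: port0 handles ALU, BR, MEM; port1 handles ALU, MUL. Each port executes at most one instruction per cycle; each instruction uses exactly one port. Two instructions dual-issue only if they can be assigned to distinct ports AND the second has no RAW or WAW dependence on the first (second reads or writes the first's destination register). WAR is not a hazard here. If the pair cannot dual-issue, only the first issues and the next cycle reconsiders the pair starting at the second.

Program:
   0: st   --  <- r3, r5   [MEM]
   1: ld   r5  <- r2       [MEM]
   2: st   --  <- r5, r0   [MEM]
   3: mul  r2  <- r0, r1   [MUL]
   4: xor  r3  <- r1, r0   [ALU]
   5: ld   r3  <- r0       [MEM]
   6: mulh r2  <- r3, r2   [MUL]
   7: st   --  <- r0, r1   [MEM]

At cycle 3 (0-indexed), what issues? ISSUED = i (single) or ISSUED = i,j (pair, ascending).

[0] i0  st  -- no-port MEM/MEM
[1] i1  ld  -- no-port MEM/MEM
[2] i2&i3  st;mul  -- pair
[3] i4  xor  -- WAW r3
[4] i5  ld  -- RAW r3
[5] i6&i7  mulh;st  -- pair

ISSUED = 4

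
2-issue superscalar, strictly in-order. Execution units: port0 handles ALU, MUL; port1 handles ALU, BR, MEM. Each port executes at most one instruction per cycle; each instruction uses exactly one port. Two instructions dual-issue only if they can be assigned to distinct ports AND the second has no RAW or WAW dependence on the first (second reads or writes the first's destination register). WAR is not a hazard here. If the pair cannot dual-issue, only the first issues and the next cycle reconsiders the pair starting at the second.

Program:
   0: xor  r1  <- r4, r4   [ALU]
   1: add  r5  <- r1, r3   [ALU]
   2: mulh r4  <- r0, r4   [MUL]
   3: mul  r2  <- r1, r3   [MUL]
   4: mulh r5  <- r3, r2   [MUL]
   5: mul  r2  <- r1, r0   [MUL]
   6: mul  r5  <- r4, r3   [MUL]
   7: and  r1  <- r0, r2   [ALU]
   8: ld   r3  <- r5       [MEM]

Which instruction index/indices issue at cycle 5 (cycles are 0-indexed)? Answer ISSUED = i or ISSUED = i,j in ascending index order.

[0] i0  xor  -- RAW r1
[1] i1&i2  add;mulh  -- dual
[2] i3  mul  -- no-port MUL/MUL
[3] i4  mulh  -- no-port MUL/MUL
[4] i5  mul  -- no-port MUL/MUL
[5] i6&i7  mul;and  -- dual
[6] i8  ld  -- tail

ISSUED = 6,7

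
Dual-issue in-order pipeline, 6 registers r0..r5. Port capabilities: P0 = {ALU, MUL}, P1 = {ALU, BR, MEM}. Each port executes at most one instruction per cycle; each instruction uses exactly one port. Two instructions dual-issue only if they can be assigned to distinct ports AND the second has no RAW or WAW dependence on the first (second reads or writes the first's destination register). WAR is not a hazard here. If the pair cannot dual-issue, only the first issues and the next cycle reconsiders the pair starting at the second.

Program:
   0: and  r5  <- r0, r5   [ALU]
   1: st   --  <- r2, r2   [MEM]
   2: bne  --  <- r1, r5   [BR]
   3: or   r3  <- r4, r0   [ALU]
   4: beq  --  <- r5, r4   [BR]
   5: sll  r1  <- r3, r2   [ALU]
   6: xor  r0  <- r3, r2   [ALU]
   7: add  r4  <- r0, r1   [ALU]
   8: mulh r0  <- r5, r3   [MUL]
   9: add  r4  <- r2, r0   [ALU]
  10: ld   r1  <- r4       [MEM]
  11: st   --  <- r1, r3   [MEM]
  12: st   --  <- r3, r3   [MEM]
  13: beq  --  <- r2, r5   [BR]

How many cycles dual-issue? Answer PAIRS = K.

PAIRS = 4

[0] i0/i1  and.ALU/st.MEM  -- dual
[1] i2/i3  bne.BR/or.ALU  -- dual
[2] i4/i5  beq.BR/sll.ALU  -- dual
[3] i6  xor.ALU  -- RAW r0
[4] i7/i8  add.ALU/mulh.MUL  -- dual
[5] i9  add.ALU  -- RAW r4
[6] i10  ld.MEM  -- no-port MEM/MEM
[7] i11  st.MEM  -- no-port MEM/MEM
[8] i12  st.MEM  -- no-port MEM/BR
[9] i13  beq.BR  -- tail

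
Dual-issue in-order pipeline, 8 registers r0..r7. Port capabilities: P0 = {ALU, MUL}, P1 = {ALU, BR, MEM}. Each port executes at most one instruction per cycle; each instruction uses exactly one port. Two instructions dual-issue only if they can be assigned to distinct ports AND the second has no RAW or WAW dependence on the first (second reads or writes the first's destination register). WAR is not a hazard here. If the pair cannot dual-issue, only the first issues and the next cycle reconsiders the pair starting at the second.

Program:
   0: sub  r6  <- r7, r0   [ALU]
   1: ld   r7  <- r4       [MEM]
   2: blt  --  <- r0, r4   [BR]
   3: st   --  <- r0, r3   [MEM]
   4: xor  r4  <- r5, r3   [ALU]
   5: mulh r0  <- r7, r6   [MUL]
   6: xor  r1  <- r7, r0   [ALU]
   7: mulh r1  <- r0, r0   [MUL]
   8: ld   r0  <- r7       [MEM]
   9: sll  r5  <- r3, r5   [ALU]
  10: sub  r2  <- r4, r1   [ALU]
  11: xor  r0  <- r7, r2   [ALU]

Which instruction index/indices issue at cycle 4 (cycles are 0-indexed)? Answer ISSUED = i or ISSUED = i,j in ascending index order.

ISSUED = 6

  cy0 -> i0,i1 (sub.ALU;ld.MEM) pair
  cy1 -> i2 (blt.BR) no-port BR/MEM
  cy2 -> i3,i4 (st.MEM;xor.ALU) pair
  cy3 -> i5 (mulh.MUL) RAW r0
  cy4 -> i6 (xor.ALU) WAW r1
  cy5 -> i7,i8 (mulh.MUL;ld.MEM) pair
  cy6 -> i9,i10 (sll.ALU;sub.ALU) pair
  cy7 -> i11 (xor.ALU) tail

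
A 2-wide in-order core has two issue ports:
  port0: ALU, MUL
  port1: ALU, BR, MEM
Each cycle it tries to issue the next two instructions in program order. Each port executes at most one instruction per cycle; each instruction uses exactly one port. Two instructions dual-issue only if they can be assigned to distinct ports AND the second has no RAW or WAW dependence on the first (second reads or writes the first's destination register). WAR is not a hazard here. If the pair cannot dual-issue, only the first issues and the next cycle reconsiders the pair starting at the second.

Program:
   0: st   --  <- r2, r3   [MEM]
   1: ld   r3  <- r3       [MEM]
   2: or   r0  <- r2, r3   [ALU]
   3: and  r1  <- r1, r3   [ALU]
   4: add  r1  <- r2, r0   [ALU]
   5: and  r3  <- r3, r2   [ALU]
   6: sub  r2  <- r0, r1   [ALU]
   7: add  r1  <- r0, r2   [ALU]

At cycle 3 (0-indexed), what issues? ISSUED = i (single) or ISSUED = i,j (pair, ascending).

ISSUED = 4,5

c0: i0 st.MEM  no-port MEM/MEM
c1: i1 ld.MEM  RAW r3
c2: i2&i3 or.ALU/and.ALU  pair
c3: i4&i5 add.ALU/and.ALU  pair
c4: i6 sub.ALU  RAW r2
c5: i7 add.ALU  tail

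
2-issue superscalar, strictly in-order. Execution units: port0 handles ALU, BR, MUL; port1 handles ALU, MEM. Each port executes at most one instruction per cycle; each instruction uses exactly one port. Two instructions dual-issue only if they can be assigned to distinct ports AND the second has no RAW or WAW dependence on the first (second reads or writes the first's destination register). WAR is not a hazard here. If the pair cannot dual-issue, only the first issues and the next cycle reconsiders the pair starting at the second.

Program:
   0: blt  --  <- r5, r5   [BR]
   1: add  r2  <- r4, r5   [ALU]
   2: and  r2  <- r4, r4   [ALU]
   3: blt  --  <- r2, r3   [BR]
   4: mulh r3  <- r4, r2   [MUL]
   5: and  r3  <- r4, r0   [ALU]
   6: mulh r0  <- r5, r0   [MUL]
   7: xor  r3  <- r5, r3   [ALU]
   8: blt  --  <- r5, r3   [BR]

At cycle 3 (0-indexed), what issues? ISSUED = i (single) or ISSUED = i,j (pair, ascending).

ISSUED = 4

c0: i0,i1 blt add  2-wide
c1: i2 and  RAW r2
c2: i3 blt  no-port BR/MUL
c3: i4 mulh  WAW r3
c4: i5,i6 and mulh  2-wide
c5: i7 xor  RAW r3
c6: i8 blt  tail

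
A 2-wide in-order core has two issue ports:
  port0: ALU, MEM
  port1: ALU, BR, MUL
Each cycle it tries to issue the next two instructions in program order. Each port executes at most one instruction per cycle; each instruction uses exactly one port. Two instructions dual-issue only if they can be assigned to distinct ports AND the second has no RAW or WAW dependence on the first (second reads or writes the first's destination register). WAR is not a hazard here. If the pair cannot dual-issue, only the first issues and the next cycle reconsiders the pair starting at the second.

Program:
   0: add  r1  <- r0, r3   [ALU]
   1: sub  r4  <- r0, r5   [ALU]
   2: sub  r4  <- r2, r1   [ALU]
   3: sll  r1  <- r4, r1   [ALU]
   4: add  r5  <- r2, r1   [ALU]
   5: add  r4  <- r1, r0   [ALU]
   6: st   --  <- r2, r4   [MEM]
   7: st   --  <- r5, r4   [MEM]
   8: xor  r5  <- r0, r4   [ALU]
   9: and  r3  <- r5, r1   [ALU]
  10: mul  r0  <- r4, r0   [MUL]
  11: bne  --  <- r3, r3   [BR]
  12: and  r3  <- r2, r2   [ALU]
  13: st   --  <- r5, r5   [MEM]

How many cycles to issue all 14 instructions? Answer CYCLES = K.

[0] i0,i1  add.ALU/sub.ALU  -- dual
[1] i2  sub.ALU  -- RAW r4
[2] i3  sll.ALU  -- RAW r1
[3] i4,i5  add.ALU/add.ALU  -- dual
[4] i6  st.MEM  -- no-port MEM/MEM
[5] i7,i8  st.MEM/xor.ALU  -- dual
[6] i9,i10  and.ALU/mul.MUL  -- dual
[7] i11,i12  bne.BR/and.ALU  -- dual
[8] i13  st.MEM  -- tail

CYCLES = 9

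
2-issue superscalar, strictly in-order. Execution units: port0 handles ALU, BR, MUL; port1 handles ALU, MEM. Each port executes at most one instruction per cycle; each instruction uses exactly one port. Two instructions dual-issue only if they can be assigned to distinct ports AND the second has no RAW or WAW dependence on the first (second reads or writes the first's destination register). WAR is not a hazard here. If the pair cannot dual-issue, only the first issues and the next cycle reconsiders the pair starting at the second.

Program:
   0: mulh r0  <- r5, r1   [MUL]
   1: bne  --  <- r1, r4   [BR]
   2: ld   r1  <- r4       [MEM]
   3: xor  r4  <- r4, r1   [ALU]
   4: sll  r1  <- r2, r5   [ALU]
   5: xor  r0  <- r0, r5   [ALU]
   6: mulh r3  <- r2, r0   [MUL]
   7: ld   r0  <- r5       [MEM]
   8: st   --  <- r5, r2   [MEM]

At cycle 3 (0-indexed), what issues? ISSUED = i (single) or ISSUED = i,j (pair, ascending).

[0] i0  mulh  -- no-port MUL/BR
[1] i1,i2  bne+ld  -- pair
[2] i3,i4  xor+sll  -- pair
[3] i5  xor  -- RAW r0
[4] i6,i7  mulh+ld  -- pair
[5] i8  st  -- tail

ISSUED = 5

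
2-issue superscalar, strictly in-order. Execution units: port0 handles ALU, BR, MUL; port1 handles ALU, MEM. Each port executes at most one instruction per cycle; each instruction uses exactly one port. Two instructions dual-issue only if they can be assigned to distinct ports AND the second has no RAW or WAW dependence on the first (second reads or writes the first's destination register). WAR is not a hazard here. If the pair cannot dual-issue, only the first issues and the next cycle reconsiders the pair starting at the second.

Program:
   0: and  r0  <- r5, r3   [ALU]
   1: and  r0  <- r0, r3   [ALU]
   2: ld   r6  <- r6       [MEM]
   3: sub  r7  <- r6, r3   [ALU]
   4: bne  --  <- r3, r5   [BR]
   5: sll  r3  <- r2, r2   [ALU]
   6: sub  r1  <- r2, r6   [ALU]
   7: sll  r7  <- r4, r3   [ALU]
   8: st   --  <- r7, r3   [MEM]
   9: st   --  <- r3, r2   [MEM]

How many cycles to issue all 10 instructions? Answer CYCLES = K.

CYCLES = 7

#0 head=0: and.ALU i0 RAW+WAW r0
#1 head=1: and.ALU;ld.MEM i1,i2 pair
#2 head=3: sub.ALU;bne.BR i3,i4 pair
#3 head=5: sll.ALU;sub.ALU i5,i6 pair
#4 head=7: sll.ALU i7 RAW r7
#5 head=8: st.MEM i8 no-port MEM/MEM
#6 head=9: st.MEM i9 tail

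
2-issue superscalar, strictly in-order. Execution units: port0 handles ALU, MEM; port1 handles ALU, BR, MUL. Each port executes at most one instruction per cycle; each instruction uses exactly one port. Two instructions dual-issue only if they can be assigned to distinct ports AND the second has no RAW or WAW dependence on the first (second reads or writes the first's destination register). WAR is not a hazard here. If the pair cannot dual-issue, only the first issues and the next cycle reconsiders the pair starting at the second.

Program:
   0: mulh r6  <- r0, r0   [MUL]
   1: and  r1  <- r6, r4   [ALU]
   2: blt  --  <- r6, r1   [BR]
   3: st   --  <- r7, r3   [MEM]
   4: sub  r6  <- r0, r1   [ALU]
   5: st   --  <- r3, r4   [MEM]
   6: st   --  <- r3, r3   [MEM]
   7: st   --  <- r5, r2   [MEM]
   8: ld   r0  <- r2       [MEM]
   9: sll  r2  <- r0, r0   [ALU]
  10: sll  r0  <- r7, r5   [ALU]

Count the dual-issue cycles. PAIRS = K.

PAIRS = 3

[0] i0  mulh.MUL  -- RAW r6
[1] i1  and.ALU  -- RAW r1
[2] i2/i3  blt.BR st.MEM  -- 2-wide
[3] i4/i5  sub.ALU st.MEM  -- 2-wide
[4] i6  st.MEM  -- no-port MEM/MEM
[5] i7  st.MEM  -- no-port MEM/MEM
[6] i8  ld.MEM  -- RAW r0
[7] i9/i10  sll.ALU sll.ALU  -- 2-wide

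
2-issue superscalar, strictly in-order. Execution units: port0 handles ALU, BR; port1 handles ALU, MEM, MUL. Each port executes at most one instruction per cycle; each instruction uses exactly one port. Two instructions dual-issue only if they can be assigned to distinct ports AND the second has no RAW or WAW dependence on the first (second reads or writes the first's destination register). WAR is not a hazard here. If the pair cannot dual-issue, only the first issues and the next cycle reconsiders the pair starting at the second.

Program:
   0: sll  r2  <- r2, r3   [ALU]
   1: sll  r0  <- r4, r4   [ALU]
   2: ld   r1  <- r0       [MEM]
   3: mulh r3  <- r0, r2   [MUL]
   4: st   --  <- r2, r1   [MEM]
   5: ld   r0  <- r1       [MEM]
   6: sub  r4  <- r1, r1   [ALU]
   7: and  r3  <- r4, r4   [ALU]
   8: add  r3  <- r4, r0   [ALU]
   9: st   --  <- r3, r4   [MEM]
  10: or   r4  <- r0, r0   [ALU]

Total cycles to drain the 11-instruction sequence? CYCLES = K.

CYCLES = 8

c0: i0+i1 sll.ALU sll.ALU  pair
c1: i2 ld.MEM  no-port MEM/MUL
c2: i3 mulh.MUL  no-port MUL/MEM
c3: i4 st.MEM  no-port MEM/MEM
c4: i5+i6 ld.MEM sub.ALU  pair
c5: i7 and.ALU  WAW r3
c6: i8 add.ALU  RAW r3
c7: i9+i10 st.MEM or.ALU  pair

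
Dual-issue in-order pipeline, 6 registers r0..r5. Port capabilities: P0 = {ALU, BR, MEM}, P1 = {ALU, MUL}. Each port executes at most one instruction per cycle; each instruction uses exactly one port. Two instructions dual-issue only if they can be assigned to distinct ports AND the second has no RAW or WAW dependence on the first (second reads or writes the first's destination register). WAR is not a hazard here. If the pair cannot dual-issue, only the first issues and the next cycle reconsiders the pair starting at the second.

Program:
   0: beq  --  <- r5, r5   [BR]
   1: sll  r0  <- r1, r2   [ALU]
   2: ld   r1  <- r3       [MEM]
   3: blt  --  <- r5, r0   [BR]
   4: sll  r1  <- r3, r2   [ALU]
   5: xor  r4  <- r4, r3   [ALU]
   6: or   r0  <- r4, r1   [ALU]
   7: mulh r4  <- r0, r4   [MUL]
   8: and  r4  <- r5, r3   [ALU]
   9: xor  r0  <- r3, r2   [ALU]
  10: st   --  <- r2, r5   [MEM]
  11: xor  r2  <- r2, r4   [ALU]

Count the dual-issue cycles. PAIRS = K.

PAIRS = 4

0. beq+sll @i0,i1  | dual
1. ld @i2  | no-port MEM/BR
2. blt+sll @i3,i4  | dual
3. xor @i5  | RAW r4
4. or @i6  | RAW r0
5. mulh @i7  | WAW r4
6. and+xor @i8,i9  | dual
7. st+xor @i10,i11  | dual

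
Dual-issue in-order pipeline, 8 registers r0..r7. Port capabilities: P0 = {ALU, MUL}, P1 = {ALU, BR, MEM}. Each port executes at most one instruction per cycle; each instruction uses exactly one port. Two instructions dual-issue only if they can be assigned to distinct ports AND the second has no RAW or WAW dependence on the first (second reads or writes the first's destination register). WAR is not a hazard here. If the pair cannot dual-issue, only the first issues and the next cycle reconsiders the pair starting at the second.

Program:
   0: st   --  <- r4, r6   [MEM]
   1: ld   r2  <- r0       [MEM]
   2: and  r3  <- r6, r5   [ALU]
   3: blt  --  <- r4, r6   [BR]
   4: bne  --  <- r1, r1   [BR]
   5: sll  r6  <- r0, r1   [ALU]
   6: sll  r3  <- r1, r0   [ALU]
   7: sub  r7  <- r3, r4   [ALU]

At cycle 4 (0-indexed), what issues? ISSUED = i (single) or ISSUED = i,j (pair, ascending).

ISSUED = 6

#0 head=0: st.MEM i0 no-port MEM/MEM
#1 head=1: ld.MEM;and.ALU i1,i2 2-wide
#2 head=3: blt.BR i3 no-port BR/BR
#3 head=4: bne.BR;sll.ALU i4,i5 2-wide
#4 head=6: sll.ALU i6 RAW r3
#5 head=7: sub.ALU i7 tail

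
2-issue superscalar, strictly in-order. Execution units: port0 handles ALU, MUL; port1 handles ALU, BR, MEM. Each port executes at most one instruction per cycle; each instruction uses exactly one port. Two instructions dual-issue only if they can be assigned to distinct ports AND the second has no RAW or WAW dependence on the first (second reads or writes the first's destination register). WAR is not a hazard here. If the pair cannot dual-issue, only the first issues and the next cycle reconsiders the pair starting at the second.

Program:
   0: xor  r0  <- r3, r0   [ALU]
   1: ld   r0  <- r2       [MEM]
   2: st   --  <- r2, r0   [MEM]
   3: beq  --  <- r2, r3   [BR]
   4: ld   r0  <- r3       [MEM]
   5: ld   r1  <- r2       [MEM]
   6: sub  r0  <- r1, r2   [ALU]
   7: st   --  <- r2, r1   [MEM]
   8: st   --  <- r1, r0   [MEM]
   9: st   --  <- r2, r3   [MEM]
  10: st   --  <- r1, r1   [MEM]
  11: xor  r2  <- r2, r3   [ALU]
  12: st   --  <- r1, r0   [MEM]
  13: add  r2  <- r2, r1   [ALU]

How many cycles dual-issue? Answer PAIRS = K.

PAIRS = 3

#0 head=0: xor.ALU i0 WAW r0
#1 head=1: ld.MEM i1 no-port MEM/MEM
#2 head=2: st.MEM i2 no-port MEM/BR
#3 head=3: beq.BR i3 no-port BR/MEM
#4 head=4: ld.MEM i4 no-port MEM/MEM
#5 head=5: ld.MEM i5 RAW r1
#6 head=6: sub.ALU st.MEM i6&i7 dual
#7 head=8: st.MEM i8 no-port MEM/MEM
#8 head=9: st.MEM i9 no-port MEM/MEM
#9 head=10: st.MEM xor.ALU i10&i11 dual
#10 head=12: st.MEM add.ALU i12&i13 dual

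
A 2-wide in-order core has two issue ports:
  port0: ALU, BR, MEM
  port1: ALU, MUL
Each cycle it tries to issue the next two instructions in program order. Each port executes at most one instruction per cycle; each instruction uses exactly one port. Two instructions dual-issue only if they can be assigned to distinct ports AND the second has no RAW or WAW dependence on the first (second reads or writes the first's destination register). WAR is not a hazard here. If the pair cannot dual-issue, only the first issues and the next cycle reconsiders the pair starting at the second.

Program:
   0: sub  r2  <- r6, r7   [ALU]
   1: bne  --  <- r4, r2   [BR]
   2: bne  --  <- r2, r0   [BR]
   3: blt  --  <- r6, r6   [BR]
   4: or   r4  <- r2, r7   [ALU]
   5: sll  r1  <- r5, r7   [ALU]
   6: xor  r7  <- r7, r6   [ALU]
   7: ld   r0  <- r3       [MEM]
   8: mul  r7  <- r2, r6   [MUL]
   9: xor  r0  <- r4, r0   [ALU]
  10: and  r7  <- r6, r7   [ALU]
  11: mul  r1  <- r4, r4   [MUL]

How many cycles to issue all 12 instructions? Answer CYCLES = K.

[0] i0  sub.ALU  -- RAW r2
[1] i1  bne.BR  -- no-port BR/BR
[2] i2  bne.BR  -- no-port BR/BR
[3] i3,i4  blt.BR/or.ALU  -- pair
[4] i5,i6  sll.ALU/xor.ALU  -- pair
[5] i7,i8  ld.MEM/mul.MUL  -- pair
[6] i9,i10  xor.ALU/and.ALU  -- pair
[7] i11  mul.MUL  -- tail

CYCLES = 8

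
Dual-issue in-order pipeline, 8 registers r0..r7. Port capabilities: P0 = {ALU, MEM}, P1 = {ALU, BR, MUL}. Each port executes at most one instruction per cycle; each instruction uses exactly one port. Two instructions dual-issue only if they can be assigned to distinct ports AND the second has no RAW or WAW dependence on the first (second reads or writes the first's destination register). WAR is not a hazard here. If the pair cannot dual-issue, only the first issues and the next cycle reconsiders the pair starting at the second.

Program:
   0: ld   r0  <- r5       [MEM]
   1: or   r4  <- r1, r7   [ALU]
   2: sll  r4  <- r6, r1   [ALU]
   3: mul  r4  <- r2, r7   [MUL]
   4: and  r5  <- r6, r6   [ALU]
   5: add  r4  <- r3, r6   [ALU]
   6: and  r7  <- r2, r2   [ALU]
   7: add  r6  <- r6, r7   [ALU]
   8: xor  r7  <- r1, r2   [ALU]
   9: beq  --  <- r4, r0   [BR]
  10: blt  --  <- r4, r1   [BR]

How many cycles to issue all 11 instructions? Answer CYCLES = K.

CYCLES = 7

0. ld/or @i0/i1  | dual
1. sll @i2  | WAW r4
2. mul/and @i3/i4  | dual
3. add/and @i5/i6  | dual
4. add/xor @i7/i8  | dual
5. beq @i9  | no-port BR/BR
6. blt @i10  | tail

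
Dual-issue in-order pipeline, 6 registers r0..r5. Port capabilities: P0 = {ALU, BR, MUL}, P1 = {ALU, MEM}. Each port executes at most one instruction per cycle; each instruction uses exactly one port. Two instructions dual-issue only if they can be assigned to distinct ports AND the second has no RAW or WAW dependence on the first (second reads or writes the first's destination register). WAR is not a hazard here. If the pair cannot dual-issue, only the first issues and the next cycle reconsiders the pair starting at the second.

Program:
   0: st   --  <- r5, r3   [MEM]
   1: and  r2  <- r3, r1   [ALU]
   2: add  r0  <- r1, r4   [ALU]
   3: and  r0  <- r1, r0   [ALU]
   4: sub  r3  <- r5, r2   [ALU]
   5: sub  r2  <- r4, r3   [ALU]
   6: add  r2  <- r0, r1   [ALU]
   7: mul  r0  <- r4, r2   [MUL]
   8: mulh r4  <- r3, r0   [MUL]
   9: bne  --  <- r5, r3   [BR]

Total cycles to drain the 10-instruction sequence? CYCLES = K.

CYCLES = 8

  cy0 -> i0+i1 (st.MEM+and.ALU) dual
  cy1 -> i2 (add.ALU) RAW+WAW r0
  cy2 -> i3+i4 (and.ALU+sub.ALU) dual
  cy3 -> i5 (sub.ALU) WAW r2
  cy4 -> i6 (add.ALU) RAW r2
  cy5 -> i7 (mul.MUL) no-port MUL/MUL
  cy6 -> i8 (mulh.MUL) no-port MUL/BR
  cy7 -> i9 (bne.BR) tail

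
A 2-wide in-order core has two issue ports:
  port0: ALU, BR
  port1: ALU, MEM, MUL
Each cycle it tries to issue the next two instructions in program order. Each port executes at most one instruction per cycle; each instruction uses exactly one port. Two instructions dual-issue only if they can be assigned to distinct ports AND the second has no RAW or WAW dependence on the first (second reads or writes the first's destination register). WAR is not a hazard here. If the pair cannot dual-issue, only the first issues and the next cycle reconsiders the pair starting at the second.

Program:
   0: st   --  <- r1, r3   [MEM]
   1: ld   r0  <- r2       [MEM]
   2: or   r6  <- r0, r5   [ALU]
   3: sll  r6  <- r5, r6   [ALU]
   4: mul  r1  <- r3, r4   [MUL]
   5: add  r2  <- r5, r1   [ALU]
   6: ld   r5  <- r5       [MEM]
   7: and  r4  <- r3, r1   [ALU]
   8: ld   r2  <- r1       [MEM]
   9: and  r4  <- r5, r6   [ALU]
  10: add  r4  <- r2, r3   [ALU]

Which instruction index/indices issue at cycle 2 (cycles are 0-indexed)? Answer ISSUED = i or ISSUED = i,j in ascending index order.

t=0 i0:st ; no-port MEM/MEM
t=1 i1:ld ; RAW r0
t=2 i2:or ; RAW+WAW r6
t=3 i3&i4:sll;mul ; 2-wide
t=4 i5&i6:add;ld ; 2-wide
t=5 i7&i8:and;ld ; 2-wide
t=6 i9:and ; WAW r4
t=7 i10:add ; tail

ISSUED = 2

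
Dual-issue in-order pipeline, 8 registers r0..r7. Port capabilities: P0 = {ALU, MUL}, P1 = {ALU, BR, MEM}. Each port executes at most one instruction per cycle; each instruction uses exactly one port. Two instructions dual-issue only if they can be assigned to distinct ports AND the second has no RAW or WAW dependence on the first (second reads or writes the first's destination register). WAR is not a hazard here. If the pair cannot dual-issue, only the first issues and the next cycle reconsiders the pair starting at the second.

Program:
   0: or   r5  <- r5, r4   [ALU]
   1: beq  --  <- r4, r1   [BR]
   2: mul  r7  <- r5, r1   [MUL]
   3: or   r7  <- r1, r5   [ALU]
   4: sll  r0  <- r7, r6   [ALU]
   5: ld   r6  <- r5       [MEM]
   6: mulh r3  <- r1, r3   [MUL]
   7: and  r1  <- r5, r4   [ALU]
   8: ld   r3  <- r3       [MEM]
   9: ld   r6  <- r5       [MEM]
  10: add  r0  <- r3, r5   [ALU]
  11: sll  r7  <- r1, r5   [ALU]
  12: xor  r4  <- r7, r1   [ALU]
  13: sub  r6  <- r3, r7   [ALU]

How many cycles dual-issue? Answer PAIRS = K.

PAIRS = 5

0. or+beq @i0+i1  | dual
1. mul @i2  | WAW r7
2. or @i3  | RAW r7
3. sll+ld @i4+i5  | dual
4. mulh+and @i6+i7  | dual
5. ld @i8  | no-port MEM/MEM
6. ld+add @i9+i10  | dual
7. sll @i11  | RAW r7
8. xor+sub @i12+i13  | dual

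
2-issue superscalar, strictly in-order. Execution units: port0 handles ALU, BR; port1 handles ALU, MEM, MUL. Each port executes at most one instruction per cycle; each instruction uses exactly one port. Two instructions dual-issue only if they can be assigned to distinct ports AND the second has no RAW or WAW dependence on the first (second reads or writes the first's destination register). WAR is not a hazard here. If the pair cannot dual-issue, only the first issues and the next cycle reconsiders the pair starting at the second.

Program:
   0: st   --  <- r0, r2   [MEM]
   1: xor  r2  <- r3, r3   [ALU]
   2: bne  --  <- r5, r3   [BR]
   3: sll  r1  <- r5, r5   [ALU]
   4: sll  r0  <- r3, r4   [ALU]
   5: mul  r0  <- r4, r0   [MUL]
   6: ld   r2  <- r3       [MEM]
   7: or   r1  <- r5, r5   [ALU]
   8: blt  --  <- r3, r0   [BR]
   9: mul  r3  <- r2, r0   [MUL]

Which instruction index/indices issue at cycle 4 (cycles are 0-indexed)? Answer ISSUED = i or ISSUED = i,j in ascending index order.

ISSUED = 6,7

0. st.MEM;xor.ALU @i0&i1  | dual
1. bne.BR;sll.ALU @i2&i3  | dual
2. sll.ALU @i4  | RAW+WAW r0
3. mul.MUL @i5  | no-port MUL/MEM
4. ld.MEM;or.ALU @i6&i7  | dual
5. blt.BR;mul.MUL @i8&i9  | dual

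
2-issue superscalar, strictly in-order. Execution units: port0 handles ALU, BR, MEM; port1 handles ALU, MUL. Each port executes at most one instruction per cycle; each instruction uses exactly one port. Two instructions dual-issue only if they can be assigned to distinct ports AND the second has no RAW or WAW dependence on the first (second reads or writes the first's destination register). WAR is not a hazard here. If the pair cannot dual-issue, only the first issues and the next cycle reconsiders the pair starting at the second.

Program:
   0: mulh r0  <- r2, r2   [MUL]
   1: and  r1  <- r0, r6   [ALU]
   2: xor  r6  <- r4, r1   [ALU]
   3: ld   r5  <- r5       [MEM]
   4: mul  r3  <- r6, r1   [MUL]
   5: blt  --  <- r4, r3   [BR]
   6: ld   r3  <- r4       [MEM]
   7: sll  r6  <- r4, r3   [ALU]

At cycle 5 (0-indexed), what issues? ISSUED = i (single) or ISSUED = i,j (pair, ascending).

#0 head=0: mulh i0 RAW r0
#1 head=1: and i1 RAW r1
#2 head=2: xor ld i2,i3 dual
#3 head=4: mul i4 RAW r3
#4 head=5: blt i5 no-port BR/MEM
#5 head=6: ld i6 RAW r3
#6 head=7: sll i7 tail

ISSUED = 6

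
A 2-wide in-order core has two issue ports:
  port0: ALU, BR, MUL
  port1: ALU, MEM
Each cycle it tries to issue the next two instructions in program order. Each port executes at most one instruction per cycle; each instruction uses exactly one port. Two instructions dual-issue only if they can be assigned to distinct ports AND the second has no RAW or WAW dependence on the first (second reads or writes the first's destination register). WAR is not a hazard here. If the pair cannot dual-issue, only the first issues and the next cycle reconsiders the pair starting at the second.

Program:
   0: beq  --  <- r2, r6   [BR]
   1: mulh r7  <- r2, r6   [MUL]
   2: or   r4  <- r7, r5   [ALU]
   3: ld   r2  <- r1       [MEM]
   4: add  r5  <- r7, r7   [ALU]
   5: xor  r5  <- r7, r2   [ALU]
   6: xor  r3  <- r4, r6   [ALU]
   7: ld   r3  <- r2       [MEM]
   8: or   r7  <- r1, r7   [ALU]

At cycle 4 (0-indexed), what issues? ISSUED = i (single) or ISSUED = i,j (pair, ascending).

[0] i0  beq  -- no-port BR/MUL
[1] i1  mulh  -- RAW r7
[2] i2,i3  or;ld  -- pair
[3] i4  add  -- WAW r5
[4] i5,i6  xor;xor  -- pair
[5] i7,i8  ld;or  -- pair

ISSUED = 5,6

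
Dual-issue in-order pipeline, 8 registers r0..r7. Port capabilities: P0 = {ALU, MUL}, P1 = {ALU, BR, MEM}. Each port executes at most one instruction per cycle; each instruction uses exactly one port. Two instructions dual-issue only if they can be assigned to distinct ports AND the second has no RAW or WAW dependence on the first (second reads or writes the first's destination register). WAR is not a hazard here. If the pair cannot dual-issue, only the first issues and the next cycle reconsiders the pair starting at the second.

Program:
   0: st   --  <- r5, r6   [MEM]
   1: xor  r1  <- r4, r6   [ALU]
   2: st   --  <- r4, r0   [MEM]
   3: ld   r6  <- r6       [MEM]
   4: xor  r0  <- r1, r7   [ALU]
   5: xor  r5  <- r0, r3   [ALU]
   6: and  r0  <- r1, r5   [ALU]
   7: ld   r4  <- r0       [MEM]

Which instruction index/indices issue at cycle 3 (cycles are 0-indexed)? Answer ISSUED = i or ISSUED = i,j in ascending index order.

[0] i0+i1  st.MEM/xor.ALU  -- dual
[1] i2  st.MEM  -- no-port MEM/MEM
[2] i3+i4  ld.MEM/xor.ALU  -- dual
[3] i5  xor.ALU  -- RAW r5
[4] i6  and.ALU  -- RAW r0
[5] i7  ld.MEM  -- tail

ISSUED = 5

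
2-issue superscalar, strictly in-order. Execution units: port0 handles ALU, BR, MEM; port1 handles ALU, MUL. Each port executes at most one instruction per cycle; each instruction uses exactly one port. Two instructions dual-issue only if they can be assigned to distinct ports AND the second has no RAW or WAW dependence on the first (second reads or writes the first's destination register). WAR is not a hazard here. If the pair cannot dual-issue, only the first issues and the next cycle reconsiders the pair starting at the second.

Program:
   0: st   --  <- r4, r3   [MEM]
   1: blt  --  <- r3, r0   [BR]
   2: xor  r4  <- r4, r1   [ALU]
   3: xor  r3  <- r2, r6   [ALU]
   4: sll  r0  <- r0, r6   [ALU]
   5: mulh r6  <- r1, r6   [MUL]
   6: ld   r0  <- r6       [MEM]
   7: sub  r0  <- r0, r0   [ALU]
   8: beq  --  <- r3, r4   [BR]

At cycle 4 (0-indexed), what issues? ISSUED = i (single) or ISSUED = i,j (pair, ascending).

#0 head=0: st.MEM i0 no-port MEM/BR
#1 head=1: blt.BR+xor.ALU i1+i2 dual
#2 head=3: xor.ALU+sll.ALU i3+i4 dual
#3 head=5: mulh.MUL i5 RAW r6
#4 head=6: ld.MEM i6 RAW+WAW r0
#5 head=7: sub.ALU+beq.BR i7+i8 dual

ISSUED = 6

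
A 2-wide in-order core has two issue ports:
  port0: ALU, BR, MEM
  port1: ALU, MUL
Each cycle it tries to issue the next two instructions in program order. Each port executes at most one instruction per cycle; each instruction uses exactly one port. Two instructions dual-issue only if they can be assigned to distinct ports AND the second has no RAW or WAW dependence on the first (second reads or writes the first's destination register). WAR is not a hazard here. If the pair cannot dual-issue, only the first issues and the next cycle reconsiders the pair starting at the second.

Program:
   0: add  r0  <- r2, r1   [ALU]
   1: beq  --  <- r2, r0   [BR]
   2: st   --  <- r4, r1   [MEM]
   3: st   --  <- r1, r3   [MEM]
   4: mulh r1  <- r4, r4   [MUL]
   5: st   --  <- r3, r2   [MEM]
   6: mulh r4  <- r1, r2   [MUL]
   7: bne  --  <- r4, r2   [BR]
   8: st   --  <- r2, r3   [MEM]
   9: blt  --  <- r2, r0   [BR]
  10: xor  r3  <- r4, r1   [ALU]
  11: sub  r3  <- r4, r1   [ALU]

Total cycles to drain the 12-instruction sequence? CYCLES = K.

CYCLES = 9

t=0 i0:add.ALU ; RAW r0
t=1 i1:beq.BR ; no-port BR/MEM
t=2 i2:st.MEM ; no-port MEM/MEM
t=3 i3/i4:st.MEM+mulh.MUL ; dual
t=4 i5/i6:st.MEM+mulh.MUL ; dual
t=5 i7:bne.BR ; no-port BR/MEM
t=6 i8:st.MEM ; no-port MEM/BR
t=7 i9/i10:blt.BR+xor.ALU ; dual
t=8 i11:sub.ALU ; tail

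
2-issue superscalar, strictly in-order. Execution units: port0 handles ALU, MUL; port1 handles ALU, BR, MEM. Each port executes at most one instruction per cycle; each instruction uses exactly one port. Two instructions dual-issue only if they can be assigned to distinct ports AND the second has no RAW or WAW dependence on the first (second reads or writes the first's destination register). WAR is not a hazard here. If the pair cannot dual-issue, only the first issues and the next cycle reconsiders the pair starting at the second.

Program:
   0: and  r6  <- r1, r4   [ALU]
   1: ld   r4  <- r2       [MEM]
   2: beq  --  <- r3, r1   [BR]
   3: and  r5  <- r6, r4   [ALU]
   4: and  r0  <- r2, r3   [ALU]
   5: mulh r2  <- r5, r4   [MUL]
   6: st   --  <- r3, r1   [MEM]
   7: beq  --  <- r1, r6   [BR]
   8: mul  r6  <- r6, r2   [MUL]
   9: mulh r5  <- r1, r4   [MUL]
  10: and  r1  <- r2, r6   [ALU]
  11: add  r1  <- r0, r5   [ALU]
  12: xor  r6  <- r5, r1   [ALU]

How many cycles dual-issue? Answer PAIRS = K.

PAIRS = 5

  cy0 -> i0+i1 (and.ALU+ld.MEM) dual
  cy1 -> i2+i3 (beq.BR+and.ALU) dual
  cy2 -> i4+i5 (and.ALU+mulh.MUL) dual
  cy3 -> i6 (st.MEM) no-port MEM/BR
  cy4 -> i7+i8 (beq.BR+mul.MUL) dual
  cy5 -> i9+i10 (mulh.MUL+and.ALU) dual
  cy6 -> i11 (add.ALU) RAW r1
  cy7 -> i12 (xor.ALU) tail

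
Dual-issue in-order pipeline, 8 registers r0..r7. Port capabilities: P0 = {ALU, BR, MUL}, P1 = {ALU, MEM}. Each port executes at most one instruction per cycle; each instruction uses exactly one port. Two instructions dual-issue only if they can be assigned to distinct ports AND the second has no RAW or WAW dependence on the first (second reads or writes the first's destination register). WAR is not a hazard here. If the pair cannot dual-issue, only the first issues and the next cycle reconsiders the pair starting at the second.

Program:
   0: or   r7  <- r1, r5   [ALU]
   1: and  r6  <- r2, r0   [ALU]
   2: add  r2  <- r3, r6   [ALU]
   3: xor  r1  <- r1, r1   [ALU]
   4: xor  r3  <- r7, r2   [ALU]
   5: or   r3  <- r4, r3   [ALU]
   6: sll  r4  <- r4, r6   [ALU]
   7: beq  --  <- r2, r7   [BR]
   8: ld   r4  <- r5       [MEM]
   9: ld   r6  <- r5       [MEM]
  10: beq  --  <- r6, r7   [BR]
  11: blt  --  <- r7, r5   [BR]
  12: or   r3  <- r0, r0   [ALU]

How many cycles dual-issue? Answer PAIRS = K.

t=0 i0/i1:or.ALU and.ALU ; pair
t=1 i2/i3:add.ALU xor.ALU ; pair
t=2 i4:xor.ALU ; RAW+WAW r3
t=3 i5/i6:or.ALU sll.ALU ; pair
t=4 i7/i8:beq.BR ld.MEM ; pair
t=5 i9:ld.MEM ; RAW r6
t=6 i10:beq.BR ; no-port BR/BR
t=7 i11/i12:blt.BR or.ALU ; pair

PAIRS = 5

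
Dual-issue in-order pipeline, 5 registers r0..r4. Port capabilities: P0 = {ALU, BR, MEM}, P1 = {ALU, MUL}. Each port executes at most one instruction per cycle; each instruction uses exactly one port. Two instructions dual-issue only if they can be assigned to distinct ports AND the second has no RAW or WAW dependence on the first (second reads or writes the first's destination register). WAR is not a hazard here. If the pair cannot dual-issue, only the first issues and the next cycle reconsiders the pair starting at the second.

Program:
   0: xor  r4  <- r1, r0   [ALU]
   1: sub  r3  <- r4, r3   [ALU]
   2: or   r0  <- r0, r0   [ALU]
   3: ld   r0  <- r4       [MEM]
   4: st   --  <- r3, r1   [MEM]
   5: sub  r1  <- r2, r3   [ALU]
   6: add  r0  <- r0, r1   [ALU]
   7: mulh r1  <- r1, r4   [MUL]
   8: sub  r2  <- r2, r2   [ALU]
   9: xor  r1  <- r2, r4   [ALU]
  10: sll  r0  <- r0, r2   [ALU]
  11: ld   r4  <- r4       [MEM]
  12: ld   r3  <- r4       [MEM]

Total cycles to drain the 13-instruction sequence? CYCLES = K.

CYCLES = 9

c0: i0 xor  RAW r4
c1: i1,i2 sub;or  2-wide
c2: i3 ld  no-port MEM/MEM
c3: i4,i5 st;sub  2-wide
c4: i6,i7 add;mulh  2-wide
c5: i8 sub  RAW r2
c6: i9,i10 xor;sll  2-wide
c7: i11 ld  no-port MEM/MEM
c8: i12 ld  tail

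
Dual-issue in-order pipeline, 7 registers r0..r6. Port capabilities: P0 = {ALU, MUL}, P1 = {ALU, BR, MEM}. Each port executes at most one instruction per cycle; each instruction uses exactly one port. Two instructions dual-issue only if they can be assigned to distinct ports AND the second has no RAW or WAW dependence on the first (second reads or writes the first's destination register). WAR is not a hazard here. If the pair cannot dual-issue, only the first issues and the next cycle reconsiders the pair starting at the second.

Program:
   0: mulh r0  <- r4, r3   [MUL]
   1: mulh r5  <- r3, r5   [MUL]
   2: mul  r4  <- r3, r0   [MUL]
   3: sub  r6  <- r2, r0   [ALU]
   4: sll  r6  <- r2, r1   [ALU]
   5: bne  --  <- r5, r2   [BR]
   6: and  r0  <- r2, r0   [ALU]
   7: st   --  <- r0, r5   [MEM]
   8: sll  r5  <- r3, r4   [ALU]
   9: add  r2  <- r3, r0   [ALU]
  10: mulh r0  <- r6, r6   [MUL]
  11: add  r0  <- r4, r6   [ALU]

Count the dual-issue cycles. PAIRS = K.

PAIRS = 4

  cy0 -> i0 (mulh.MUL) no-port MUL/MUL
  cy1 -> i1 (mulh.MUL) no-port MUL/MUL
  cy2 -> i2+i3 (mul.MUL+sub.ALU) dual
  cy3 -> i4+i5 (sll.ALU+bne.BR) dual
  cy4 -> i6 (and.ALU) RAW r0
  cy5 -> i7+i8 (st.MEM+sll.ALU) dual
  cy6 -> i9+i10 (add.ALU+mulh.MUL) dual
  cy7 -> i11 (add.ALU) tail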